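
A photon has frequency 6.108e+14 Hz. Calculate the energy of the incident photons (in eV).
2.5261 eV

Using E = hf:

E = hf = (6.626×10⁻³⁴ J·s)(6.108e+14 Hz)
E = 2.5261 eV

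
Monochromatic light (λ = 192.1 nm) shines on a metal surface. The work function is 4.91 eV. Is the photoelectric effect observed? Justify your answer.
Yes

For photoemission, the photon energy must exceed the work function.

Photon energy: E = hc/λ = 6.4541 eV
Work function: φ = 4.91 eV

Since E_photon (6.4541 eV) > φ (4.91 eV), photoemission WILL occur.
The threshold wavelength is λ₀ = hc/φ = 252.5 nm.
Since 192.1 nm < 252.5 nm, the light has sufficient energy.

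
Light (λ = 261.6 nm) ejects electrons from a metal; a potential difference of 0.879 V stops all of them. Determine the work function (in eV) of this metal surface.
3.86 eV

The stopping potential gives the maximum kinetic energy: KE_max = eV_s = 0.879 eV

From Einstein's photoelectric equation: KE_max = hc/λ - φ
Rearranging: φ = hc/λ - KE_max

Calculate photon energy:
E_photon = hc/λ = (6.626×10⁻³⁴ J·s)(3×10⁸ m/s) / (261.6×10⁻⁹ m) = 4.7395 eV

Therefore:
φ = 4.7395 - 0.879 = 3.86 eV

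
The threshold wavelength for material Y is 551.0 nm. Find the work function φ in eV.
2.25 eV

At the threshold wavelength, photon energy equals work function:
φ = hc/λ₀

Calculating:
φ = (6.626×10⁻³⁴ J·s)(3×10⁸ m/s) / (551.0×10⁻⁹ m)
φ = 2.25 eV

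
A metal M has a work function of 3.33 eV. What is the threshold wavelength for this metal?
372.32 nm

The threshold wavelength is when the photon energy equals the work function:
hc/λ₀ = φ

Solving for λ₀:
λ₀ = hc/φ = (6.626×10⁻³⁴ J·s)(3×10⁸ m/s) / (3.33 eV × 1.602×10⁻¹⁹ J/eV)
λ₀ = 372.32 nm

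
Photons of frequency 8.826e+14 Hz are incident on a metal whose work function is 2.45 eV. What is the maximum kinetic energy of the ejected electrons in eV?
1.2001 eV

Using Einstein's photoelectric equation: KE_max = hf - φ

First, calculate the photon energy:
E_photon = hf = (6.626×10⁻³⁴ J·s)(8.826e+14 Hz)
E_photon = 3.6501 eV

Then, the maximum kinetic energy:
KE_max = E_photon - φ = 3.6501 eV - 2.45 eV = 1.2001 eV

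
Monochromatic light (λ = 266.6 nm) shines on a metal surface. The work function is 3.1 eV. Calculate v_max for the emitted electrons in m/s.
7.3854e+05 m/s

First, find the maximum kinetic energy:
E_photon = hc/λ = 4.6506 eV
KE_max = E_photon - φ = 4.6506 - 3.1 = 1.5506 eV

Convert to Joules: KE_max = 1.5506 × 1.602×10⁻¹⁹ J = 2.4843e-19 J

Then use KE = ½mv² to find velocity:
v = √(2·KE/m) = √(2 × 2.4843e-19 J / 9.109e-31 kg)
v = 7.3854e+05 m/s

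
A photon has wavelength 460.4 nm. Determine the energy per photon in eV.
2.6930 eV

Using E = hf = hc/λ:

E = hc/λ = (6.626×10⁻³⁴ J·s)(3×10⁸ m/s) / (460.4×10⁻⁹ m)
E = 2.6930 eV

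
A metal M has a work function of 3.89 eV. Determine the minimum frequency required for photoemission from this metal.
9.4060e+14 Hz

The threshold frequency is when the photon energy equals the work function:
hf₀ = φ

Solving for f₀:
f₀ = φ/h = (3.89 eV × 1.602×10⁻¹⁹ J/eV) / (6.626×10⁻³⁴ J·s)
f₀ = 9.4060e+14 Hz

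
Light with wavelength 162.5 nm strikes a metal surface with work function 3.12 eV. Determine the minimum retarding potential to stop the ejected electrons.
4.5098 V

The stopping potential V_s satisfies: eV_s = KE_max

First, find KE_max using Einstein's equation:
E_photon = hc/λ = 7.6298 eV
KE_max = E_photon - φ = 7.6298 - 3.12 = 4.5098 eV

Since eV_s = KE_max:
V_s = KE_max/e = 4.5098 V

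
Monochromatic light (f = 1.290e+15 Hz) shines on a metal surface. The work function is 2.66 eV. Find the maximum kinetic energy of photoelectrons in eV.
2.6750 eV

Using Einstein's photoelectric equation: KE_max = hf - φ

First, calculate the photon energy:
E_photon = hf = (6.626×10⁻³⁴ J·s)(1.290e+15 Hz)
E_photon = 5.3350 eV

Then, the maximum kinetic energy:
KE_max = E_photon - φ = 5.3350 eV - 2.66 eV = 2.6750 eV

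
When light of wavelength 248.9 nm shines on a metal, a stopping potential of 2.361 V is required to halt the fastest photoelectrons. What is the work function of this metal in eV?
2.62 eV

The stopping potential gives the maximum kinetic energy: KE_max = eV_s = 2.361 eV

From Einstein's photoelectric equation: KE_max = hc/λ - φ
Rearranging: φ = hc/λ - KE_max

Calculate photon energy:
E_photon = hc/λ = (6.626×10⁻³⁴ J·s)(3×10⁸ m/s) / (248.9×10⁻⁹ m) = 4.9813 eV

Therefore:
φ = 4.9813 - 2.361 = 2.62 eV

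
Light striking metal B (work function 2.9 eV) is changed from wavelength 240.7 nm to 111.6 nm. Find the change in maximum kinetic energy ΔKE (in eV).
5.9587 eV

Using Einstein's equation: KE_max = hc/λ - φ

For λ₁ = 240.7 nm:
KE₁ = hc/λ₁ - φ = 5.1510 - 2.9 = 2.2510 eV

For λ₂ = 111.6 nm:
KE₂ = hc/λ₂ - φ = 11.1097 - 2.9 = 8.2097 eV

Change in KE:
ΔKE = KE₂ - KE₁ = 8.2097 - 2.2510 = 5.9587 eV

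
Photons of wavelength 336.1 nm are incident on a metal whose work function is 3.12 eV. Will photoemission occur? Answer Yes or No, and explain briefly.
Yes

For photoemission, the photon energy must exceed the work function.

Photon energy: E = hc/λ = 3.6889 eV
Work function: φ = 3.12 eV

Since E_photon (3.6889 eV) > φ (3.12 eV), photoemission WILL occur.
The threshold wavelength is λ₀ = hc/φ = 397.4 nm.
Since 336.1 nm < 397.4 nm, the light has sufficient energy.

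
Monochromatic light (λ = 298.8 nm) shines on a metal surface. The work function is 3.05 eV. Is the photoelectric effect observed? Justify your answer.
Yes

For photoemission, the photon energy must exceed the work function.

Photon energy: E = hc/λ = 4.1494 eV
Work function: φ = 3.05 eV

Since E_photon (4.1494 eV) > φ (3.05 eV), photoemission WILL occur.
The threshold wavelength is λ₀ = hc/φ = 406.5 nm.
Since 298.8 nm < 406.5 nm, the light has sufficient energy.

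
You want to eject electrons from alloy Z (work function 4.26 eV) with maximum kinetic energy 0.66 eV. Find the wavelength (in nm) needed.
252.00 nm

From Einstein's equation: KE_max = hc/λ - φ

Rearranging for λ:
hc/λ = KE_max + φ
λ = hc/(KE_max + φ)

Required photon energy:
E_photon = KE_max + φ = 0.66 + 4.26 = 4.92 eV

Required wavelength:
λ = hc/E_photon = (6.626×10⁻³⁴)(3×10⁸) / (4.92 × 1.602×10⁻¹⁹)
λ = 252.00 nm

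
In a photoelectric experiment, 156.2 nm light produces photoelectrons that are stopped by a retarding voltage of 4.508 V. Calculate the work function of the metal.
3.43 eV

The stopping potential gives the maximum kinetic energy: KE_max = eV_s = 4.508 eV

From Einstein's photoelectric equation: KE_max = hc/λ - φ
Rearranging: φ = hc/λ - KE_max

Calculate photon energy:
E_photon = hc/λ = (6.626×10⁻³⁴ J·s)(3×10⁸ m/s) / (156.2×10⁻⁹ m) = 7.9375 eV

Therefore:
φ = 7.9375 - 4.508 = 3.43 eV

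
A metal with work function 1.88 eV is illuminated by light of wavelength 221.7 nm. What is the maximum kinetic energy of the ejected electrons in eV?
3.7124 eV

Using Einstein's photoelectric equation: KE_max = hf - φ = hc/λ - φ

First, calculate the photon energy:
E_photon = hc/λ = (6.626×10⁻³⁴ J·s)(3×10⁸ m/s) / (221.7×10⁻⁹ m)
E_photon = 5.5924 eV

Then, the maximum kinetic energy:
KE_max = E_photon - φ = 5.5924 eV - 1.88 eV = 3.7124 eV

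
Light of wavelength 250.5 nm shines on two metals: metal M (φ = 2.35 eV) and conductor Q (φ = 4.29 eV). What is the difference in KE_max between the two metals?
1.9400 eV

Using KE_max = hc/λ - φ for each metal:

Photon energy: E = hc/λ = 4.9495 eV

For metal M (φ₁ = 2.35 eV):
KE₁ = E - φ₁ = 4.9495 - 2.35 = 2.5995 eV

For conductor Q (φ₂ = 4.29 eV):
KE₂ = E - φ₂ = 4.9495 - 4.29 = 0.6595 eV

Difference:
ΔKE = KE₁ - KE₂ = 2.5995 - 0.6595 = 1.9400 eV

Note: The difference equals the difference in work functions: 4.29 - 2.35 = 1.94 eV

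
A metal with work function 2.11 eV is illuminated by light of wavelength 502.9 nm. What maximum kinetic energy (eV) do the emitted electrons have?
0.3554 eV

Using Einstein's photoelectric equation: KE_max = hf - φ = hc/λ - φ

First, calculate the photon energy:
E_photon = hc/λ = (6.626×10⁻³⁴ J·s)(3×10⁸ m/s) / (502.9×10⁻⁹ m)
E_photon = 2.4654 eV

Then, the maximum kinetic energy:
KE_max = E_photon - φ = 2.4654 eV - 2.11 eV = 0.3554 eV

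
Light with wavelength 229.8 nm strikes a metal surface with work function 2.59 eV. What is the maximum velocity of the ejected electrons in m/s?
9.9338e+05 m/s

First, find the maximum kinetic energy:
E_photon = hc/λ = 5.3953 eV
KE_max = E_photon - φ = 5.3953 - 2.59 = 2.8053 eV

Convert to Joules: KE_max = 2.8053 × 1.602×10⁻¹⁹ J = 4.4946e-19 J

Then use KE = ½mv² to find velocity:
v = √(2·KE/m) = √(2 × 4.4946e-19 J / 9.109e-31 kg)
v = 9.9338e+05 m/s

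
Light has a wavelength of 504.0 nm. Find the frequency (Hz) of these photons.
5.9483e+14 Hz

Using the wave equation: c = fλ

Solving for frequency:
f = c/λ = (3×10⁸ m/s) / (504.0×10⁻⁹ m)
f = 5.9483e+14 Hz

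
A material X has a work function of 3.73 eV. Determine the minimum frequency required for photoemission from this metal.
9.0191e+14 Hz

The threshold frequency is when the photon energy equals the work function:
hf₀ = φ

Solving for f₀:
f₀ = φ/h = (3.73 eV × 1.602×10⁻¹⁹ J/eV) / (6.626×10⁻³⁴ J·s)
f₀ = 9.0191e+14 Hz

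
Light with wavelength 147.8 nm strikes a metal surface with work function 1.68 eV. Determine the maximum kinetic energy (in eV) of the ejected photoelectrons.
6.7086 eV

Using Einstein's photoelectric equation: KE_max = hf - φ = hc/λ - φ

First, calculate the photon energy:
E_photon = hc/λ = (6.626×10⁻³⁴ J·s)(3×10⁸ m/s) / (147.8×10⁻⁹ m)
E_photon = 8.3886 eV

Then, the maximum kinetic energy:
KE_max = E_photon - φ = 8.3886 eV - 1.68 eV = 6.7086 eV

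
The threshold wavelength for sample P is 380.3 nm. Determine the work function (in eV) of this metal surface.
3.26 eV

At the threshold wavelength, photon energy equals work function:
φ = hc/λ₀

Calculating:
φ = (6.626×10⁻³⁴ J·s)(3×10⁸ m/s) / (380.3×10⁻⁹ m)
φ = 3.26 eV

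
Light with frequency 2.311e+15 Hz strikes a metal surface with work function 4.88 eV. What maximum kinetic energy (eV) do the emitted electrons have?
4.6775 eV

Using Einstein's photoelectric equation: KE_max = hf - φ

First, calculate the photon energy:
E_photon = hf = (6.626×10⁻³⁴ J·s)(2.311e+15 Hz)
E_photon = 9.5575 eV

Then, the maximum kinetic energy:
KE_max = E_photon - φ = 9.5575 eV - 4.88 eV = 4.6775 eV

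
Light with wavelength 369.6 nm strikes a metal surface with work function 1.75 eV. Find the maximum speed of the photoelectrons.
7.5128e+05 m/s

First, find the maximum kinetic energy:
E_photon = hc/λ = 3.3546 eV
KE_max = E_photon - φ = 3.3546 - 1.75 = 1.6046 eV

Convert to Joules: KE_max = 1.6046 × 1.602×10⁻¹⁹ J = 2.5708e-19 J

Then use KE = ½mv² to find velocity:
v = √(2·KE/m) = √(2 × 2.5708e-19 J / 9.109e-31 kg)
v = 7.5128e+05 m/s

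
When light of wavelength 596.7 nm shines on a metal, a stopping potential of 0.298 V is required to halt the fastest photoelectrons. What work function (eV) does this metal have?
1.78 eV

The stopping potential gives the maximum kinetic energy: KE_max = eV_s = 0.298 eV

From Einstein's photoelectric equation: KE_max = hc/λ - φ
Rearranging: φ = hc/λ - KE_max

Calculate photon energy:
E_photon = hc/λ = (6.626×10⁻³⁴ J·s)(3×10⁸ m/s) / (596.7×10⁻⁹ m) = 2.0778 eV

Therefore:
φ = 2.0778 - 0.298 = 1.78 eV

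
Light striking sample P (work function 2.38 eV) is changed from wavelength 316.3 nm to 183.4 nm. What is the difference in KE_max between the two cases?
2.8405 eV

Using Einstein's equation: KE_max = hc/λ - φ

For λ₁ = 316.3 nm:
KE₁ = hc/λ₁ - φ = 3.9198 - 2.38 = 1.5398 eV

For λ₂ = 183.4 nm:
KE₂ = hc/λ₂ - φ = 6.7603 - 2.38 = 4.3803 eV

Change in KE:
ΔKE = KE₂ - KE₁ = 4.3803 - 1.5398 = 2.8405 eV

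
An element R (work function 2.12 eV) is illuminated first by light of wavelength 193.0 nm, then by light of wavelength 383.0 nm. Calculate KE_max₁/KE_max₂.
3.8526

Using Einstein's equation: KE_max = hc/λ - φ

For λ₁ = 193.0 nm:
E₁ = hc/λ₁ = 6.4241 eV
KE₁ = E₁ - φ = 6.4241 - 2.12 = 4.3041 eV

For λ₂ = 383.0 nm:
E₂ = hc/λ₂ = 3.2372 eV
KE₂ = E₂ - φ = 3.2372 - 2.12 = 1.1172 eV

Ratio: KE₁/KE₂ = 4.3041/1.1172 = 3.8526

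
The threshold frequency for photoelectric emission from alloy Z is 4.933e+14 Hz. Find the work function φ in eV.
2.04 eV

At the threshold frequency, photon energy equals work function:
φ = hf₀

Calculating:
φ = (6.626×10⁻³⁴ J·s)(4.933e+14 Hz)
φ = 2.04 eV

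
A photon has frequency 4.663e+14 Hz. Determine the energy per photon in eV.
1.9285 eV

Using E = hf:

E = hf = (6.626×10⁻³⁴ J·s)(4.663e+14 Hz)
E = 1.9285 eV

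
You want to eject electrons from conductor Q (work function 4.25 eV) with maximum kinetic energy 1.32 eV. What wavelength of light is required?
222.59 nm

From Einstein's equation: KE_max = hc/λ - φ

Rearranging for λ:
hc/λ = KE_max + φ
λ = hc/(KE_max + φ)

Required photon energy:
E_photon = KE_max + φ = 1.32 + 4.25 = 5.57 eV

Required wavelength:
λ = hc/E_photon = (6.626×10⁻³⁴)(3×10⁸) / (5.57 × 1.602×10⁻¹⁹)
λ = 222.59 nm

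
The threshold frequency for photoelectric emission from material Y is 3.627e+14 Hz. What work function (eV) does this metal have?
1.50 eV

At the threshold frequency, photon energy equals work function:
φ = hf₀

Calculating:
φ = (6.626×10⁻³⁴ J·s)(3.627e+14 Hz)
φ = 1.50 eV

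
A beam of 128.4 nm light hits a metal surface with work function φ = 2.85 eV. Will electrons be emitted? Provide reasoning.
Yes

For photoemission, the photon energy must exceed the work function.

Photon energy: E = hc/λ = 9.6561 eV
Work function: φ = 2.85 eV

Since E_photon (9.6561 eV) > φ (2.85 eV), photoemission WILL occur.
The threshold wavelength is λ₀ = hc/φ = 435.0 nm.
Since 128.4 nm < 435.0 nm, the light has sufficient energy.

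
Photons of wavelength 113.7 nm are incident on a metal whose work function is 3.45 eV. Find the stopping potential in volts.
7.4545 V

The stopping potential V_s satisfies: eV_s = KE_max

First, find KE_max using Einstein's equation:
E_photon = hc/λ = 10.9045 eV
KE_max = E_photon - φ = 10.9045 - 3.45 = 7.4545 eV

Since eV_s = KE_max:
V_s = KE_max/e = 7.4545 V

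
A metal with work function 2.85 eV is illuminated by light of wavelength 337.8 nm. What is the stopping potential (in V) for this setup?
0.8203 V

The stopping potential V_s satisfies: eV_s = KE_max

First, find KE_max using Einstein's equation:
E_photon = hc/λ = 3.6703 eV
KE_max = E_photon - φ = 3.6703 - 2.85 = 0.8203 eV

Since eV_s = KE_max:
V_s = KE_max/e = 0.8203 V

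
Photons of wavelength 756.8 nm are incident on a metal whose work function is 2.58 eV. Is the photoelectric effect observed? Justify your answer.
No

For photoemission, the photon energy must exceed the work function.

Photon energy: E = hc/λ = 1.6383 eV
Work function: φ = 2.58 eV

Since E_photon (1.6383 eV) < φ (2.58 eV), photoemission will NOT occur.
The threshold wavelength is λ₀ = hc/φ = 480.6 nm.
Since 756.8 nm > 480.6 nm, the photons lack sufficient energy.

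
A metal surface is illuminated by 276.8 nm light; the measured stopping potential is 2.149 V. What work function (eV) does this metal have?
2.33 eV

The stopping potential gives the maximum kinetic energy: KE_max = eV_s = 2.149 eV

From Einstein's photoelectric equation: KE_max = hc/λ - φ
Rearranging: φ = hc/λ - KE_max

Calculate photon energy:
E_photon = hc/λ = (6.626×10⁻³⁴ J·s)(3×10⁸ m/s) / (276.8×10⁻⁹ m) = 4.4792 eV

Therefore:
φ = 4.4792 - 2.149 = 2.33 eV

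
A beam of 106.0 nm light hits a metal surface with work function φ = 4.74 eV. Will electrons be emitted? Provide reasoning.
Yes

For photoemission, the photon energy must exceed the work function.

Photon energy: E = hc/λ = 11.6966 eV
Work function: φ = 4.74 eV

Since E_photon (11.6966 eV) > φ (4.74 eV), photoemission WILL occur.
The threshold wavelength is λ₀ = hc/φ = 261.6 nm.
Since 106.0 nm < 261.6 nm, the light has sufficient energy.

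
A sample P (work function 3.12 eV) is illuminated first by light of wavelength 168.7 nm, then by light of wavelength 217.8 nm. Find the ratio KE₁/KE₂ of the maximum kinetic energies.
1.6440

Using Einstein's equation: KE_max = hc/λ - φ

For λ₁ = 168.7 nm:
E₁ = hc/λ₁ = 7.3494 eV
KE₁ = E₁ - φ = 7.3494 - 3.12 = 4.2294 eV

For λ₂ = 217.8 nm:
E₂ = hc/λ₂ = 5.6926 eV
KE₂ = E₂ - φ = 5.6926 - 3.12 = 2.5726 eV

Ratio: KE₁/KE₂ = 4.2294/2.5726 = 1.6440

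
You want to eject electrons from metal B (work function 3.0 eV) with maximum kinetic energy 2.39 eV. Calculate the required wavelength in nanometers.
230.03 nm

From Einstein's equation: KE_max = hc/λ - φ

Rearranging for λ:
hc/λ = KE_max + φ
λ = hc/(KE_max + φ)

Required photon energy:
E_photon = KE_max + φ = 2.39 + 3.0 = 5.39 eV

Required wavelength:
λ = hc/E_photon = (6.626×10⁻³⁴)(3×10⁸) / (5.39 × 1.602×10⁻¹⁹)
λ = 230.03 nm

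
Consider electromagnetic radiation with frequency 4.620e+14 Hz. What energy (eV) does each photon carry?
1.9107 eV

Using E = hf:

E = hf = (6.626×10⁻³⁴ J·s)(4.620e+14 Hz)
E = 1.9107 eV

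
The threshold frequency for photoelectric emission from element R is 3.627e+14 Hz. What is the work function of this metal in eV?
1.50 eV

At the threshold frequency, photon energy equals work function:
φ = hf₀

Calculating:
φ = (6.626×10⁻³⁴ J·s)(3.627e+14 Hz)
φ = 1.50 eV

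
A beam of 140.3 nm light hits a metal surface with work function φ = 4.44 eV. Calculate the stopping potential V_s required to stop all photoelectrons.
4.3971 V

The stopping potential V_s satisfies: eV_s = KE_max

First, find KE_max using Einstein's equation:
E_photon = hc/λ = 8.8371 eV
KE_max = E_photon - φ = 8.8371 - 4.44 = 4.3971 eV

Since eV_s = KE_max:
V_s = KE_max/e = 4.3971 V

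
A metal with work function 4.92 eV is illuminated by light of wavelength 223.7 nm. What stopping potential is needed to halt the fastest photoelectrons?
0.6224 V

The stopping potential V_s satisfies: eV_s = KE_max

First, find KE_max using Einstein's equation:
E_photon = hc/λ = 5.5424 eV
KE_max = E_photon - φ = 5.5424 - 4.92 = 0.6224 eV

Since eV_s = KE_max:
V_s = KE_max/e = 0.6224 V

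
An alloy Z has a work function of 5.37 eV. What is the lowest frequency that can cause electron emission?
1.2985e+15 Hz

The threshold frequency is when the photon energy equals the work function:
hf₀ = φ

Solving for f₀:
f₀ = φ/h = (5.37 eV × 1.602×10⁻¹⁹ J/eV) / (6.626×10⁻³⁴ J·s)
f₀ = 1.2985e+15 Hz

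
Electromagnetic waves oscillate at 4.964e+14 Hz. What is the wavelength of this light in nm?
603.93 nm

Using the wave equation: c = fλ

Solving for wavelength:
λ = c/f = (3×10⁸ m/s) / (4.964e+14 Hz)
λ = 603.93 nm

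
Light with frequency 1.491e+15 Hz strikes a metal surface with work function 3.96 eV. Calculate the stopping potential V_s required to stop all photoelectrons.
2.2063 V

The stopping potential V_s satisfies: eV_s = KE_max

First, find KE_max using Einstein's equation:
E_photon = hf = (6.626×10⁻³⁴ J·s)(1.491e+15 Hz) = 6.1663 eV
KE_max = E_photon - φ = 6.1663 - 3.96 = 2.2063 eV

Since eV_s = KE_max:
V_s = KE_max/e = 2.2063 V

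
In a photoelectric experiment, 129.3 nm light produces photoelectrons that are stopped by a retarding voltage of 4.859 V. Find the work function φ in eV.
4.73 eV

The stopping potential gives the maximum kinetic energy: KE_max = eV_s = 4.859 eV

From Einstein's photoelectric equation: KE_max = hc/λ - φ
Rearranging: φ = hc/λ - KE_max

Calculate photon energy:
E_photon = hc/λ = (6.626×10⁻³⁴ J·s)(3×10⁸ m/s) / (129.3×10⁻⁹ m) = 9.5889 eV

Therefore:
φ = 9.5889 - 4.859 = 4.73 eV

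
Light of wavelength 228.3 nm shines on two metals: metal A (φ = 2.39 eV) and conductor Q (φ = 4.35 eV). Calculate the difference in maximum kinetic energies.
1.9600 eV

Using KE_max = hc/λ - φ for each metal:

Photon energy: E = hc/λ = 5.4308 eV

For metal A (φ₁ = 2.39 eV):
KE₁ = E - φ₁ = 5.4308 - 2.39 = 3.0408 eV

For conductor Q (φ₂ = 4.35 eV):
KE₂ = E - φ₂ = 5.4308 - 4.35 = 1.0808 eV

Difference:
ΔKE = KE₁ - KE₂ = 3.0408 - 1.0808 = 1.9600 eV

Note: The difference equals the difference in work functions: 4.35 - 2.39 = 1.96 eV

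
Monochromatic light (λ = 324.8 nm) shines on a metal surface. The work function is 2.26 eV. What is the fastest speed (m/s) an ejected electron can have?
7.4012e+05 m/s

First, find the maximum kinetic energy:
E_photon = hc/λ = 3.8172 eV
KE_max = E_photon - φ = 3.8172 - 2.26 = 1.5572 eV

Convert to Joules: KE_max = 1.5572 × 1.602×10⁻¹⁹ J = 2.4950e-19 J

Then use KE = ½mv² to find velocity:
v = √(2·KE/m) = √(2 × 2.4950e-19 J / 9.109e-31 kg)
v = 7.4012e+05 m/s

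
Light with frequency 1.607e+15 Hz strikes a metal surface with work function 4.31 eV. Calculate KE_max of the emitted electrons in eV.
2.3360 eV

Using Einstein's photoelectric equation: KE_max = hf - φ

First, calculate the photon energy:
E_photon = hf = (6.626×10⁻³⁴ J·s)(1.607e+15 Hz)
E_photon = 6.6460 eV

Then, the maximum kinetic energy:
KE_max = E_photon - φ = 6.6460 eV - 4.31 eV = 2.3360 eV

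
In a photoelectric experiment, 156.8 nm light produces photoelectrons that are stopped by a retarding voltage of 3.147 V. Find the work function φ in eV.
4.76 eV

The stopping potential gives the maximum kinetic energy: KE_max = eV_s = 3.147 eV

From Einstein's photoelectric equation: KE_max = hc/λ - φ
Rearranging: φ = hc/λ - KE_max

Calculate photon energy:
E_photon = hc/λ = (6.626×10⁻³⁴ J·s)(3×10⁸ m/s) / (156.8×10⁻⁹ m) = 7.9072 eV

Therefore:
φ = 7.9072 - 3.147 = 4.76 eV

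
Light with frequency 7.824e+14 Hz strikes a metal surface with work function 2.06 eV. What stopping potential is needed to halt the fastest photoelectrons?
1.1757 V

The stopping potential V_s satisfies: eV_s = KE_max

First, find KE_max using Einstein's equation:
E_photon = hf = (6.626×10⁻³⁴ J·s)(7.824e+14 Hz) = 3.2357 eV
KE_max = E_photon - φ = 3.2357 - 2.06 = 1.1757 eV

Since eV_s = KE_max:
V_s = KE_max/e = 1.1757 V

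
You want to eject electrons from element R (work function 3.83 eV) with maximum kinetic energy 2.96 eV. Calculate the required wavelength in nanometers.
182.60 nm

From Einstein's equation: KE_max = hc/λ - φ

Rearranging for λ:
hc/λ = KE_max + φ
λ = hc/(KE_max + φ)

Required photon energy:
E_photon = KE_max + φ = 2.96 + 3.83 = 6.79 eV

Required wavelength:
λ = hc/E_photon = (6.626×10⁻³⁴)(3×10⁸) / (6.79 × 1.602×10⁻¹⁹)
λ = 182.60 nm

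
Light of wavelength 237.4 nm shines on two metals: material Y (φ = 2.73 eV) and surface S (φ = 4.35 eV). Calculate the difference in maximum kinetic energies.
1.6200 eV

Using KE_max = hc/λ - φ for each metal:

Photon energy: E = hc/λ = 5.2226 eV

For material Y (φ₁ = 2.73 eV):
KE₁ = E - φ₁ = 5.2226 - 2.73 = 2.4926 eV

For surface S (φ₂ = 4.35 eV):
KE₂ = E - φ₂ = 5.2226 - 4.35 = 0.8726 eV

Difference:
ΔKE = KE₁ - KE₂ = 2.4926 - 0.8726 = 1.6200 eV

Note: The difference equals the difference in work functions: 4.35 - 2.73 = 1.62 eV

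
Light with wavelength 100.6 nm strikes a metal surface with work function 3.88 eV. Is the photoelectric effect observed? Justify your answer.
Yes

For photoemission, the photon energy must exceed the work function.

Photon energy: E = hc/λ = 12.3245 eV
Work function: φ = 3.88 eV

Since E_photon (12.3245 eV) > φ (3.88 eV), photoemission WILL occur.
The threshold wavelength is λ₀ = hc/φ = 319.5 nm.
Since 100.6 nm < 319.5 nm, the light has sufficient energy.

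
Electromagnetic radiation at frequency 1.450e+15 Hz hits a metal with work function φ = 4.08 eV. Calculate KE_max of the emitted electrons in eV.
1.9167 eV

Using Einstein's photoelectric equation: KE_max = hf - φ

First, calculate the photon energy:
E_photon = hf = (6.626×10⁻³⁴ J·s)(1.450e+15 Hz)
E_photon = 5.9967 eV

Then, the maximum kinetic energy:
KE_max = E_photon - φ = 5.9967 eV - 4.08 eV = 1.9167 eV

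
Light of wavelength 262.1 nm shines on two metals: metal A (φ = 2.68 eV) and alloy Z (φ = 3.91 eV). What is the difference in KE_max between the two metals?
1.2300 eV

Using KE_max = hc/λ - φ for each metal:

Photon energy: E = hc/λ = 4.7304 eV

For metal A (φ₁ = 2.68 eV):
KE₁ = E - φ₁ = 4.7304 - 2.68 = 2.0504 eV

For alloy Z (φ₂ = 3.91 eV):
KE₂ = E - φ₂ = 4.7304 - 3.91 = 0.8204 eV

Difference:
ΔKE = KE₁ - KE₂ = 2.0504 - 0.8204 = 1.2300 eV

Note: The difference equals the difference in work functions: 3.91 - 2.68 = 1.23 eV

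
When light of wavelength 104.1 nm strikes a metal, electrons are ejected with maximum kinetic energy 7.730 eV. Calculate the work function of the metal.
4.18 eV

From Einstein's photoelectric equation: KE_max = hf - φ = hc/λ - φ

Rearranging for φ:
φ = hc/λ - KE_max

Calculate photon energy:
E_photon = hc/λ = 11.9101 eV

Therefore:
φ = 11.9101 - 7.730 = 4.18 eV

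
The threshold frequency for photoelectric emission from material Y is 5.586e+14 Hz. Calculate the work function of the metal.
2.31 eV

At the threshold frequency, photon energy equals work function:
φ = hf₀

Calculating:
φ = (6.626×10⁻³⁴ J·s)(5.586e+14 Hz)
φ = 2.31 eV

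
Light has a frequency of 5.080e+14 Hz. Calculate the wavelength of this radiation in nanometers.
590.14 nm

Using the wave equation: c = fλ

Solving for wavelength:
λ = c/f = (3×10⁸ m/s) / (5.080e+14 Hz)
λ = 590.14 nm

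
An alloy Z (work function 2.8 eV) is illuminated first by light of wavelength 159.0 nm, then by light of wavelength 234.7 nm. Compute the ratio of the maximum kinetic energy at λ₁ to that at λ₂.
2.0131

Using Einstein's equation: KE_max = hc/λ - φ

For λ₁ = 159.0 nm:
E₁ = hc/λ₁ = 7.7977 eV
KE₁ = E₁ - φ = 7.7977 - 2.8 = 4.9977 eV

For λ₂ = 234.7 nm:
E₂ = hc/λ₂ = 5.2827 eV
KE₂ = E₂ - φ = 5.2827 - 2.8 = 2.4827 eV

Ratio: KE₁/KE₂ = 4.9977/2.4827 = 2.0131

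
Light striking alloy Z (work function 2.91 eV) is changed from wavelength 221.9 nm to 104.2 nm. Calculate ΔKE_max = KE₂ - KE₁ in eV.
6.3113 eV

Using Einstein's equation: KE_max = hc/λ - φ

For λ₁ = 221.9 nm:
KE₁ = hc/λ₁ - φ = 5.5874 - 2.91 = 2.6774 eV

For λ₂ = 104.2 nm:
KE₂ = hc/λ₂ - φ = 11.8987 - 2.91 = 8.9887 eV

Change in KE:
ΔKE = KE₂ - KE₁ = 8.9887 - 2.6774 = 6.3113 eV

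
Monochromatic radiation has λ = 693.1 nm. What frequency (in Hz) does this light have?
4.3254e+14 Hz

Using the wave equation: c = fλ

Solving for frequency:
f = c/λ = (3×10⁸ m/s) / (693.1×10⁻⁹ m)
f = 4.3254e+14 Hz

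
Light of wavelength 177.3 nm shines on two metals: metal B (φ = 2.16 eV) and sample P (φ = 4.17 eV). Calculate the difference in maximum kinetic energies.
2.0100 eV

Using KE_max = hc/λ - φ for each metal:

Photon energy: E = hc/λ = 6.9929 eV

For metal B (φ₁ = 2.16 eV):
KE₁ = E - φ₁ = 6.9929 - 2.16 = 4.8329 eV

For sample P (φ₂ = 4.17 eV):
KE₂ = E - φ₂ = 6.9929 - 4.17 = 2.8229 eV

Difference:
ΔKE = KE₁ - KE₂ = 4.8329 - 2.8229 = 2.0100 eV

Note: The difference equals the difference in work functions: 4.17 - 2.16 = 2.01 eV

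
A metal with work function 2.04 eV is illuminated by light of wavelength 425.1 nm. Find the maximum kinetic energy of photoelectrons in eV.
0.8766 eV

Using Einstein's photoelectric equation: KE_max = hf - φ = hc/λ - φ

First, calculate the photon energy:
E_photon = hc/λ = (6.626×10⁻³⁴ J·s)(3×10⁸ m/s) / (425.1×10⁻⁹ m)
E_photon = 2.9166 eV

Then, the maximum kinetic energy:
KE_max = E_photon - φ = 2.9166 eV - 2.04 eV = 0.8766 eV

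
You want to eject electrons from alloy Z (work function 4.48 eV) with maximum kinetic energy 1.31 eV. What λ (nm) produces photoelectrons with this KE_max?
214.14 nm

From Einstein's equation: KE_max = hc/λ - φ

Rearranging for λ:
hc/λ = KE_max + φ
λ = hc/(KE_max + φ)

Required photon energy:
E_photon = KE_max + φ = 1.31 + 4.48 = 5.79 eV

Required wavelength:
λ = hc/E_photon = (6.626×10⁻³⁴)(3×10⁸) / (5.79 × 1.602×10⁻¹⁹)
λ = 214.14 nm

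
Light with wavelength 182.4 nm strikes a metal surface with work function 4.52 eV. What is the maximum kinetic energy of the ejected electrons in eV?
2.2774 eV

Using Einstein's photoelectric equation: KE_max = hf - φ = hc/λ - φ

First, calculate the photon energy:
E_photon = hc/λ = (6.626×10⁻³⁴ J·s)(3×10⁸ m/s) / (182.4×10⁻⁹ m)
E_photon = 6.7974 eV

Then, the maximum kinetic energy:
KE_max = E_photon - φ = 6.7974 eV - 4.52 eV = 2.2774 eV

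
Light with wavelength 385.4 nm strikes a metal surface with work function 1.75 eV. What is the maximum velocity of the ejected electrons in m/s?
7.1836e+05 m/s

First, find the maximum kinetic energy:
E_photon = hc/λ = 3.2170 eV
KE_max = E_photon - φ = 3.2170 - 1.75 = 1.4670 eV

Convert to Joules: KE_max = 1.4670 × 1.602×10⁻¹⁹ J = 2.3504e-19 J

Then use KE = ½mv² to find velocity:
v = √(2·KE/m) = √(2 × 2.3504e-19 J / 9.109e-31 kg)
v = 7.1836e+05 m/s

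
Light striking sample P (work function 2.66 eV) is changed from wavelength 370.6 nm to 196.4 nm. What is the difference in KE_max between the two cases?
2.9673 eV

Using Einstein's equation: KE_max = hc/λ - φ

For λ₁ = 370.6 nm:
KE₁ = hc/λ₁ - φ = 3.3455 - 2.66 = 0.6855 eV

For λ₂ = 196.4 nm:
KE₂ = hc/λ₂ - φ = 6.3128 - 2.66 = 3.6528 eV

Change in KE:
ΔKE = KE₂ - KE₁ = 3.6528 - 0.6855 = 2.9673 eV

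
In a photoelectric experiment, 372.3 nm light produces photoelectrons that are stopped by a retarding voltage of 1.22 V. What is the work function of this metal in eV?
2.11 eV

The stopping potential gives the maximum kinetic energy: KE_max = eV_s = 1.22 eV

From Einstein's photoelectric equation: KE_max = hc/λ - φ
Rearranging: φ = hc/λ - KE_max

Calculate photon energy:
E_photon = hc/λ = (6.626×10⁻³⁴ J·s)(3×10⁸ m/s) / (372.3×10⁻⁹ m) = 3.3302 eV

Therefore:
φ = 3.3302 - 1.22 = 2.11 eV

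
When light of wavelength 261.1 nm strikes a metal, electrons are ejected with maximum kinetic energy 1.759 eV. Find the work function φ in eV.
2.99 eV

From Einstein's photoelectric equation: KE_max = hf - φ = hc/λ - φ

Rearranging for φ:
φ = hc/λ - KE_max

Calculate photon energy:
E_photon = hc/λ = 4.7485 eV

Therefore:
φ = 4.7485 - 1.759 = 2.99 eV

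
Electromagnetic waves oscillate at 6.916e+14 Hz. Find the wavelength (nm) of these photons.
433.48 nm

Using the wave equation: c = fλ

Solving for wavelength:
λ = c/f = (3×10⁸ m/s) / (6.916e+14 Hz)
λ = 433.48 nm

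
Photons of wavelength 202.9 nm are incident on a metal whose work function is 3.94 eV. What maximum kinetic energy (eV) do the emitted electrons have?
2.1706 eV

Using Einstein's photoelectric equation: KE_max = hf - φ = hc/λ - φ

First, calculate the photon energy:
E_photon = hc/λ = (6.626×10⁻³⁴ J·s)(3×10⁸ m/s) / (202.9×10⁻⁹ m)
E_photon = 6.1106 eV

Then, the maximum kinetic energy:
KE_max = E_photon - φ = 6.1106 eV - 3.94 eV = 2.1706 eV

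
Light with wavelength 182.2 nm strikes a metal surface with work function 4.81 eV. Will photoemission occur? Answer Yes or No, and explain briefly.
Yes

For photoemission, the photon energy must exceed the work function.

Photon energy: E = hc/λ = 6.8048 eV
Work function: φ = 4.81 eV

Since E_photon (6.8048 eV) > φ (4.81 eV), photoemission WILL occur.
The threshold wavelength is λ₀ = hc/φ = 257.8 nm.
Since 182.2 nm < 257.8 nm, the light has sufficient energy.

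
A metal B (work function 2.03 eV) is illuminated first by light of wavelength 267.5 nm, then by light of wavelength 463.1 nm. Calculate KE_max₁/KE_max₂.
4.0245

Using Einstein's equation: KE_max = hc/λ - φ

For λ₁ = 267.5 nm:
E₁ = hc/λ₁ = 4.6349 eV
KE₁ = E₁ - φ = 4.6349 - 2.03 = 2.6049 eV

For λ₂ = 463.1 nm:
E₂ = hc/λ₂ = 2.6773 eV
KE₂ = E₂ - φ = 2.6773 - 2.03 = 0.6473 eV

Ratio: KE₁/KE₂ = 2.6049/0.6473 = 4.0245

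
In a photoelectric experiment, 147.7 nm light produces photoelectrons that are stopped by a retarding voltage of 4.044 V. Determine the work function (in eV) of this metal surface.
4.35 eV

The stopping potential gives the maximum kinetic energy: KE_max = eV_s = 4.044 eV

From Einstein's photoelectric equation: KE_max = hc/λ - φ
Rearranging: φ = hc/λ - KE_max

Calculate photon energy:
E_photon = hc/λ = (6.626×10⁻³⁴ J·s)(3×10⁸ m/s) / (147.7×10⁻⁹ m) = 8.3943 eV

Therefore:
φ = 8.3943 - 4.044 = 4.35 eV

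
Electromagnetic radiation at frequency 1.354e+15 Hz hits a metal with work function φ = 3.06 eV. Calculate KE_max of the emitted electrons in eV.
2.5397 eV

Using Einstein's photoelectric equation: KE_max = hf - φ

First, calculate the photon energy:
E_photon = hf = (6.626×10⁻³⁴ J·s)(1.354e+15 Hz)
E_photon = 5.5997 eV

Then, the maximum kinetic energy:
KE_max = E_photon - φ = 5.5997 eV - 3.06 eV = 2.5397 eV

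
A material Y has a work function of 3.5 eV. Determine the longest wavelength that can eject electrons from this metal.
354.24 nm

The threshold wavelength is when the photon energy equals the work function:
hc/λ₀ = φ

Solving for λ₀:
λ₀ = hc/φ = (6.626×10⁻³⁴ J·s)(3×10⁸ m/s) / (3.5 eV × 1.602×10⁻¹⁹ J/eV)
λ₀ = 354.24 nm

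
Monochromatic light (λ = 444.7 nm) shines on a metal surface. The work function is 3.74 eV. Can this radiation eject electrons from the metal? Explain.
No

For photoemission, the photon energy must exceed the work function.

Photon energy: E = hc/λ = 2.7880 eV
Work function: φ = 3.74 eV

Since E_photon (2.7880 eV) < φ (3.74 eV), photoemission will NOT occur.
The threshold wavelength is λ₀ = hc/φ = 331.5 nm.
Since 444.7 nm > 331.5 nm, the photons lack sufficient energy.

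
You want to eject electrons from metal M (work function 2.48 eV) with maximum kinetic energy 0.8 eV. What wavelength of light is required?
378.00 nm

From Einstein's equation: KE_max = hc/λ - φ

Rearranging for λ:
hc/λ = KE_max + φ
λ = hc/(KE_max + φ)

Required photon energy:
E_photon = KE_max + φ = 0.8 + 2.48 = 3.28 eV

Required wavelength:
λ = hc/E_photon = (6.626×10⁻³⁴)(3×10⁸) / (3.28 × 1.602×10⁻¹⁹)
λ = 378.00 nm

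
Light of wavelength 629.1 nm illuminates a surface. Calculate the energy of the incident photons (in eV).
1.9708 eV

Using E = hf = hc/λ:

E = hc/λ = (6.626×10⁻³⁴ J·s)(3×10⁸ m/s) / (629.1×10⁻⁹ m)
E = 1.9708 eV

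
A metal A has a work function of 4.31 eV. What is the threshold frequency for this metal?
1.0422e+15 Hz

The threshold frequency is when the photon energy equals the work function:
hf₀ = φ

Solving for f₀:
f₀ = φ/h = (4.31 eV × 1.602×10⁻¹⁹ J/eV) / (6.626×10⁻³⁴ J·s)
f₀ = 1.0422e+15 Hz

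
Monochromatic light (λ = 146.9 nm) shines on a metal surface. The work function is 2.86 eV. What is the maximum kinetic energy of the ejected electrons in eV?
5.5800 eV

Using Einstein's photoelectric equation: KE_max = hf - φ = hc/λ - φ

First, calculate the photon energy:
E_photon = hc/λ = (6.626×10⁻³⁴ J·s)(3×10⁸ m/s) / (146.9×10⁻⁹ m)
E_photon = 8.4400 eV

Then, the maximum kinetic energy:
KE_max = E_photon - φ = 8.4400 eV - 2.86 eV = 5.5800 eV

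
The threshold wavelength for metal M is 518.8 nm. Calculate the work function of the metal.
2.39 eV

At the threshold wavelength, photon energy equals work function:
φ = hc/λ₀

Calculating:
φ = (6.626×10⁻³⁴ J·s)(3×10⁸ m/s) / (518.8×10⁻⁹ m)
φ = 2.39 eV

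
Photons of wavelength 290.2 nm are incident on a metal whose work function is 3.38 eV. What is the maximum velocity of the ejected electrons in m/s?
5.6027e+05 m/s

First, find the maximum kinetic energy:
E_photon = hc/λ = 4.2724 eV
KE_max = E_photon - φ = 4.2724 - 3.38 = 0.8924 eV

Convert to Joules: KE_max = 0.8924 × 1.602×10⁻¹⁹ J = 1.4297e-19 J

Then use KE = ½mv² to find velocity:
v = √(2·KE/m) = √(2 × 1.4297e-19 J / 9.109e-31 kg)
v = 5.6027e+05 m/s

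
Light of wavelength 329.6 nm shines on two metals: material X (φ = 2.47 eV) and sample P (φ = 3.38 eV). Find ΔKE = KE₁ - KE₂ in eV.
0.9100 eV

Using KE_max = hc/λ - φ for each metal:

Photon energy: E = hc/λ = 3.7617 eV

For material X (φ₁ = 2.47 eV):
KE₁ = E - φ₁ = 3.7617 - 2.47 = 1.2917 eV

For sample P (φ₂ = 3.38 eV):
KE₂ = E - φ₂ = 3.7617 - 3.38 = 0.3817 eV

Difference:
ΔKE = KE₁ - KE₂ = 1.2917 - 0.3817 = 0.9100 eV

Note: The difference equals the difference in work functions: 3.38 - 2.47 = 0.91 eV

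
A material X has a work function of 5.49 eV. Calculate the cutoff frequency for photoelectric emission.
1.3275e+15 Hz

The threshold frequency is when the photon energy equals the work function:
hf₀ = φ

Solving for f₀:
f₀ = φ/h = (5.49 eV × 1.602×10⁻¹⁹ J/eV) / (6.626×10⁻³⁴ J·s)
f₀ = 1.3275e+15 Hz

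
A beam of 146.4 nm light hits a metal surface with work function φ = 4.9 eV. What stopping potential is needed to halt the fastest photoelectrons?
3.5689 V

The stopping potential V_s satisfies: eV_s = KE_max

First, find KE_max using Einstein's equation:
E_photon = hc/λ = 8.4689 eV
KE_max = E_photon - φ = 8.4689 - 4.9 = 3.5689 eV

Since eV_s = KE_max:
V_s = KE_max/e = 3.5689 V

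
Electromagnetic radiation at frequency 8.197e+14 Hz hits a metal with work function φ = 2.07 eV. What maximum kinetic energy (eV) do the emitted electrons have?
1.3200 eV

Using Einstein's photoelectric equation: KE_max = hf - φ

First, calculate the photon energy:
E_photon = hf = (6.626×10⁻³⁴ J·s)(8.197e+14 Hz)
E_photon = 3.3900 eV

Then, the maximum kinetic energy:
KE_max = E_photon - φ = 3.3900 eV - 2.07 eV = 1.3200 eV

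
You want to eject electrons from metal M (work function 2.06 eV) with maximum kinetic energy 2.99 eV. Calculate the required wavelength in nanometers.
245.51 nm

From Einstein's equation: KE_max = hc/λ - φ

Rearranging for λ:
hc/λ = KE_max + φ
λ = hc/(KE_max + φ)

Required photon energy:
E_photon = KE_max + φ = 2.99 + 2.06 = 5.05 eV

Required wavelength:
λ = hc/E_photon = (6.626×10⁻³⁴)(3×10⁸) / (5.05 × 1.602×10⁻¹⁹)
λ = 245.51 nm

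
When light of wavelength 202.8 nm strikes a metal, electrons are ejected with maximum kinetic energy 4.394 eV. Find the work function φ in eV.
1.72 eV

From Einstein's photoelectric equation: KE_max = hf - φ = hc/λ - φ

Rearranging for φ:
φ = hc/λ - KE_max

Calculate photon energy:
E_photon = hc/λ = 6.1136 eV

Therefore:
φ = 6.1136 - 4.394 = 1.72 eV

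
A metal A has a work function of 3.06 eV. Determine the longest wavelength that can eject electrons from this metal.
405.18 nm

The threshold wavelength is when the photon energy equals the work function:
hc/λ₀ = φ

Solving for λ₀:
λ₀ = hc/φ = (6.626×10⁻³⁴ J·s)(3×10⁸ m/s) / (3.06 eV × 1.602×10⁻¹⁹ J/eV)
λ₀ = 405.18 nm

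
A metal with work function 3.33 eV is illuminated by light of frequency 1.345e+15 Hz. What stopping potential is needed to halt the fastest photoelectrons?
2.2325 V

The stopping potential V_s satisfies: eV_s = KE_max

First, find KE_max using Einstein's equation:
E_photon = hf = (6.626×10⁻³⁴ J·s)(1.345e+15 Hz) = 5.5625 eV
KE_max = E_photon - φ = 5.5625 - 3.33 = 2.2325 eV

Since eV_s = KE_max:
V_s = KE_max/e = 2.2325 V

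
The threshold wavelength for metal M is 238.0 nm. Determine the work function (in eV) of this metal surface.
5.21 eV

At the threshold wavelength, photon energy equals work function:
φ = hc/λ₀

Calculating:
φ = (6.626×10⁻³⁴ J·s)(3×10⁸ m/s) / (238.0×10⁻⁹ m)
φ = 5.21 eV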